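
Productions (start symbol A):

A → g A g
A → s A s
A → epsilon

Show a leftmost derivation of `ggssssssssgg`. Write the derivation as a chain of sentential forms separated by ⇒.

A ⇒ gAg ⇒ ggAgg ⇒ ggsAsgg ⇒ ggssAssgg ⇒ ggsssAsssgg ⇒ ggssssAssssgg ⇒ ggssssssssgg

A ⇒ gAg   [A → g A g]
gAg ⇒ ggAgg   [A → g A g]
ggAgg ⇒ ggsAsgg   [A → s A s]
ggsAsgg ⇒ ggssAssgg   [A → s A s]
ggssAssgg ⇒ ggsssAsssgg   [A → s A s]
ggsssAsssgg ⇒ ggssssAssssgg   [A → s A s]
ggssssAssssgg ⇒ ggssssssssgg   [A → epsilon]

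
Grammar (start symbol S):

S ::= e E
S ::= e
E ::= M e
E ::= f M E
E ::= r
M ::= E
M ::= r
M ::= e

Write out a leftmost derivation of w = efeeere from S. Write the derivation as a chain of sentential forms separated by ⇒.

S ⇒ eE ⇒ efME ⇒ efEE ⇒ efMeE ⇒ efEeE ⇒ efMeeE ⇒ efeeeE ⇒ efeeeMe ⇒ efeeere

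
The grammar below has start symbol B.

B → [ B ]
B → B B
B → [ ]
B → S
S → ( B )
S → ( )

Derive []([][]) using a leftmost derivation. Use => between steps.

B=>BB=>[]B=>[]S=>[](B)=>[](BB)=>[]([]B)=>[]([][])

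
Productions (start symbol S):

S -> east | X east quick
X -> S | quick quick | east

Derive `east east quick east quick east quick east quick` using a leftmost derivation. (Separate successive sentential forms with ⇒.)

S ⇒ X east quick ⇒ S east quick ⇒ X east quick east quick ⇒ S east quick east quick ⇒ X east quick east quick east quick ⇒ S east quick east quick east quick ⇒ X east quick east quick east quick east quick ⇒ S east quick east quick east quick east quick ⇒ east east quick east quick east quick east quick

S ⇒ X east quick   [S -> X east quick]
X east quick ⇒ S east quick   [X -> S]
S east quick ⇒ X east quick east quick   [S -> X east quick]
X east quick east quick ⇒ S east quick east quick   [X -> S]
S east quick east quick ⇒ X east quick east quick east quick   [S -> X east quick]
X east quick east quick east quick ⇒ S east quick east quick east quick   [X -> S]
S east quick east quick east quick ⇒ X east quick east quick east quick east quick   [S -> X east quick]
X east quick east quick east quick east quick ⇒ S east quick east quick east quick east quick   [X -> S]
S east quick east quick east quick east quick ⇒ east east quick east quick east quick east quick   [S -> east]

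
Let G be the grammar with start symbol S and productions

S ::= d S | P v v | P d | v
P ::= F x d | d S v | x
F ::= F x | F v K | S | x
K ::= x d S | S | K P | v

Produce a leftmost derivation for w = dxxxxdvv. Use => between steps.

S => dS => dPvv => dFxdvv => dFxxdvv => dFxxxdvv => dxxxxdvv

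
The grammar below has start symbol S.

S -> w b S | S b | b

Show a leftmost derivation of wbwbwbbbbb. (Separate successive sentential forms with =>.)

S=>wbS=>wbSb=>wbSbb=>wbSbbb=>wbwbSbbb=>wbwbwbSbbb=>wbwbwbbbbb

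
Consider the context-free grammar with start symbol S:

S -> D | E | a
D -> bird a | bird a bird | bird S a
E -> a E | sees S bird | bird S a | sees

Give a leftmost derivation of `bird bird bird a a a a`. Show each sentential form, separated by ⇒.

S ⇒ D ⇒ bird S a ⇒ bird D a ⇒ bird bird S a a ⇒ bird bird E a a ⇒ bird bird bird S a a a ⇒ bird bird bird a a a a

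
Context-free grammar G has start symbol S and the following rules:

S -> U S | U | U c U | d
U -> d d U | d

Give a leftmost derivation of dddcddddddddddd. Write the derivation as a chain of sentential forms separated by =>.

S=>UcU=>ddUcU=>dddcU=>dddcddU=>dddcddddU=>dddcddddddU=>dddcddddddddU=>dddcddddddddddU=>dddcddddddddddd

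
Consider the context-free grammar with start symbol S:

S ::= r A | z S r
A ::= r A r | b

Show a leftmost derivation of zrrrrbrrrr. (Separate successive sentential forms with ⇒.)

S ⇒ zSr ⇒ zrAr ⇒ zrrArr ⇒ zrrrArrr ⇒ zrrrrArrrr ⇒ zrrrrbrrrr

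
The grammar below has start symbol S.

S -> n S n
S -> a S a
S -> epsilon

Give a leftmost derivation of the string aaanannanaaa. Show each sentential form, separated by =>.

S => aSa => aaSaa => aaaSaaa => aaanSnaaa => aaanaSanaaa => aaananSnanaaa => aaanannanaaa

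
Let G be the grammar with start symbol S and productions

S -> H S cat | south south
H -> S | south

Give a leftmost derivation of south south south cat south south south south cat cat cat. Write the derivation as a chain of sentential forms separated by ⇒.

S ⇒ H S cat ⇒ S S cat ⇒ H S cat S cat ⇒ south S cat S cat ⇒ south south south cat S cat ⇒ south south south cat H S cat cat ⇒ south south south cat south S cat cat ⇒ south south south cat south H S cat cat cat ⇒ south south south cat south south S cat cat cat ⇒ south south south cat south south south south cat cat cat

S ⇒ H S cat   [S -> H S cat]
H S cat ⇒ S S cat   [H -> S]
S S cat ⇒ H S cat S cat   [S -> H S cat]
H S cat S cat ⇒ south S cat S cat   [H -> south]
south S cat S cat ⇒ south south south cat S cat   [S -> south south]
south south south cat S cat ⇒ south south south cat H S cat cat   [S -> H S cat]
south south south cat H S cat cat ⇒ south south south cat south S cat cat   [H -> south]
south south south cat south S cat cat ⇒ south south south cat south H S cat cat cat   [S -> H S cat]
south south south cat south H S cat cat cat ⇒ south south south cat south south S cat cat cat   [H -> south]
south south south cat south south S cat cat cat ⇒ south south south cat south south south south cat cat cat   [S -> south south]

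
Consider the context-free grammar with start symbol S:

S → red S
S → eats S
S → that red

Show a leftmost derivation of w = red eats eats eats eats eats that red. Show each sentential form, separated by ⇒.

S ⇒ red S ⇒ red eats S ⇒ red eats eats S ⇒ red eats eats eats S ⇒ red eats eats eats eats S ⇒ red eats eats eats eats eats S ⇒ red eats eats eats eats eats that red

S ⇒ red S   [S → red S]
red S ⇒ red eats S   [S → eats S]
red eats S ⇒ red eats eats S   [S → eats S]
red eats eats S ⇒ red eats eats eats S   [S → eats S]
red eats eats eats S ⇒ red eats eats eats eats S   [S → eats S]
red eats eats eats eats S ⇒ red eats eats eats eats eats S   [S → eats S]
red eats eats eats eats eats S ⇒ red eats eats eats eats eats that red   [S → that red]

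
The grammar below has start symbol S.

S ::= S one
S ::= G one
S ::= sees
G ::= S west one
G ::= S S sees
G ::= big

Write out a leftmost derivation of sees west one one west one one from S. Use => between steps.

S => G one => S west one one => G one west one one => S west one one west one one => sees west one one west one one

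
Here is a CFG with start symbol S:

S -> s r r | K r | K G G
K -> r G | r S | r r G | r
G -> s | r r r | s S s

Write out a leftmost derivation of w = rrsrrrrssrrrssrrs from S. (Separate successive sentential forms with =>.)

S => KGG   [S -> K G G]
KGG => rrGGG   [K -> r r G]
rrGGG => rrsSsGG   [G -> s S s]
rrsSsGG => rrsKGGsGG   [S -> K G G]
rrsKGGsGG => rrsrGGsGG   [K -> r]
rrsrGGsGG => rrsrrrrGsGG   [G -> r r r]
rrsrrrrGsGG => rrsrrrrssGG   [G -> s]
rrsrrrrssGG => rrsrrrrssrrrG   [G -> r r r]
rrsrrrrssrrrG => rrsrrrrssrrrsSs   [G -> s S s]
rrsrrrrssrrrsSs => rrsrrrrssrrrssrrs   [S -> s r r]

S=>KGG=>rrGGG=>rrsSsGG=>rrsKGGsGG=>rrsrGGsGG=>rrsrrrrGsGG=>rrsrrrrssGG=>rrsrrrrssrrrG=>rrsrrrrssrrrsSs=>rrsrrrrssrrrssrrs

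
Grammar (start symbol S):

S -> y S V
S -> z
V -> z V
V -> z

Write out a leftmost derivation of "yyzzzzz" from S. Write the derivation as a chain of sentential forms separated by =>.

S => ySV   [S -> y S V]
ySV => yySVV   [S -> y S V]
yySVV => yyzVV   [S -> z]
yyzVV => yyzzV   [V -> z]
yyzzV => yyzzzV   [V -> z V]
yyzzzV => yyzzzzV   [V -> z V]
yyzzzzV => yyzzzzz   [V -> z]

S => ySV => yySVV => yyzVV => yyzzV => yyzzzV => yyzzzzV => yyzzzzz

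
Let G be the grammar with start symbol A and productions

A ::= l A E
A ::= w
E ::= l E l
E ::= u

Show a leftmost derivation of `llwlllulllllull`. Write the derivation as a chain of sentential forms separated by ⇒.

A⇒lAE⇒llAEE⇒llwEE⇒llwlElE⇒llwllEllE⇒llwlllElllE⇒llwlllulllE⇒llwlllullllEl⇒llwlllulllllEll⇒llwlllulllllull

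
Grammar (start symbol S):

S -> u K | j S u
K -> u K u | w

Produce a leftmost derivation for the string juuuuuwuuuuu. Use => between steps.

S => jSu   [S -> j S u]
jSu => juKu   [S -> u K]
juKu => juuKuu   [K -> u K u]
juuKuu => juuuKuuu   [K -> u K u]
juuuKuuu => juuuuKuuuu   [K -> u K u]
juuuuKuuuu => juuuuuKuuuuu   [K -> u K u]
juuuuuKuuuuu => juuuuuwuuuuu   [K -> w]

S=>jSu=>juKu=>juuKuu=>juuuKuuu=>juuuuKuuuu=>juuuuuKuuuuu=>juuuuuwuuuuu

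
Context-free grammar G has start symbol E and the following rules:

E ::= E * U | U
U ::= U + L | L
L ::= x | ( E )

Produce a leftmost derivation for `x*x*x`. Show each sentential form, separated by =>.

E => E*U => E*U*U => U*U*U => L*U*U => x*U*U => x*L*U => x*x*U => x*x*L => x*x*x

E => E*U   [E ::= E * U]
E*U => E*U*U   [E ::= E * U]
E*U*U => U*U*U   [E ::= U]
U*U*U => L*U*U   [U ::= L]
L*U*U => x*U*U   [L ::= x]
x*U*U => x*L*U   [U ::= L]
x*L*U => x*x*U   [L ::= x]
x*x*U => x*x*L   [U ::= L]
x*x*L => x*x*x   [L ::= x]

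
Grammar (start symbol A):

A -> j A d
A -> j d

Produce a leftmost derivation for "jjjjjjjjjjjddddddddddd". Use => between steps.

A => jAd => jjAdd => jjjAddd => jjjjAdddd => jjjjjAddddd => jjjjjjAdddddd => jjjjjjjAddddddd => jjjjjjjjAdddddddd => jjjjjjjjjAddddddddd => jjjjjjjjjjAdddddddddd => jjjjjjjjjjjddddddddddd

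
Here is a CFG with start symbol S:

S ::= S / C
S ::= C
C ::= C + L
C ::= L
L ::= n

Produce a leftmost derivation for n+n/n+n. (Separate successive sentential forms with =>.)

S=>S/C=>C/C=>C+L/C=>L+L/C=>n+L/C=>n+n/C=>n+n/C+L=>n+n/L+L=>n+n/n+L=>n+n/n+n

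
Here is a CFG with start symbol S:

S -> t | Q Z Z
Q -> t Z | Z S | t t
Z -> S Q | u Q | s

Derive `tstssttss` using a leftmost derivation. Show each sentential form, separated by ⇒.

S ⇒ QZZ   [S -> Q Z Z]
QZZ ⇒ tZZZ   [Q -> t Z]
tZZZ ⇒ tSQZZ   [Z -> S Q]
tSQZZ ⇒ tQZZQZZ   [S -> Q Z Z]
tQZZQZZ ⇒ tZSZZQZZ   [Q -> Z S]
tZSZZQZZ ⇒ tsSZZQZZ   [Z -> s]
tsSZZQZZ ⇒ tstZZQZZ   [S -> t]
tstZZQZZ ⇒ tstsZQZZ   [Z -> s]
tstsZQZZ ⇒ tstssQZZ   [Z -> s]
tstssQZZ ⇒ tstssttZZ   [Q -> t t]
tstssttZZ ⇒ tstssttsZ   [Z -> s]
tstssttsZ ⇒ tstssttss   [Z -> s]

S ⇒ QZZ ⇒ tZZZ ⇒ tSQZZ ⇒ tQZZQZZ ⇒ tZSZZQZZ ⇒ tsSZZQZZ ⇒ tstZZQZZ ⇒ tstsZQZZ ⇒ tstssQZZ ⇒ tstssttZZ ⇒ tstssttsZ ⇒ tstssttss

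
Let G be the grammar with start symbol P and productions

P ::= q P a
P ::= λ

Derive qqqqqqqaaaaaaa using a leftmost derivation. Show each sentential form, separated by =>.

P=>qPa=>qqPaa=>qqqPaaa=>qqqqPaaaa=>qqqqqPaaaaa=>qqqqqqPaaaaaa=>qqqqqqqPaaaaaaa=>qqqqqqqaaaaaaa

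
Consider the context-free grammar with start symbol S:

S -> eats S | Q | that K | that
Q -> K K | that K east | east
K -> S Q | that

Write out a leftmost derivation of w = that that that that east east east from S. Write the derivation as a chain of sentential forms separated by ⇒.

S ⇒ that K ⇒ that S Q ⇒ that Q Q ⇒ that that K east Q ⇒ that that S Q east Q ⇒ that that that K Q east Q ⇒ that that that that Q east Q ⇒ that that that that east east Q ⇒ that that that that east east east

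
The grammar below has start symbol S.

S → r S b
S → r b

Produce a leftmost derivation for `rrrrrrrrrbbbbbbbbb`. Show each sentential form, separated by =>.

S=>rSb=>rrSbb=>rrrSbbb=>rrrrSbbbb=>rrrrrSbbbbb=>rrrrrrSbbbbbb=>rrrrrrrSbbbbbbb=>rrrrrrrrSbbbbbbbb=>rrrrrrrrrbbbbbbbbb

S => rSb   [S → r S b]
rSb => rrSbb   [S → r S b]
rrSbb => rrrSbbb   [S → r S b]
rrrSbbb => rrrrSbbbb   [S → r S b]
rrrrSbbbb => rrrrrSbbbbb   [S → r S b]
rrrrrSbbbbb => rrrrrrSbbbbbb   [S → r S b]
rrrrrrSbbbbbb => rrrrrrrSbbbbbbb   [S → r S b]
rrrrrrrSbbbbbbb => rrrrrrrrSbbbbbbbb   [S → r S b]
rrrrrrrrSbbbbbbbb => rrrrrrrrrbbbbbbbbb   [S → r b]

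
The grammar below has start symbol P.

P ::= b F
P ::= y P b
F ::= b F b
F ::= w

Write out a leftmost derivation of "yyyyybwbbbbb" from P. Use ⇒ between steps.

P ⇒ yPb ⇒ yyPbb ⇒ yyyPbbb ⇒ yyyyPbbbb ⇒ yyyyyPbbbbb ⇒ yyyyybFbbbbb ⇒ yyyyybwbbbbb

P ⇒ yPb   [P ::= y P b]
yPb ⇒ yyPbb   [P ::= y P b]
yyPbb ⇒ yyyPbbb   [P ::= y P b]
yyyPbbb ⇒ yyyyPbbbb   [P ::= y P b]
yyyyPbbbb ⇒ yyyyyPbbbbb   [P ::= y P b]
yyyyyPbbbbb ⇒ yyyyybFbbbbb   [P ::= b F]
yyyyybFbbbbb ⇒ yyyyybwbbbbb   [F ::= w]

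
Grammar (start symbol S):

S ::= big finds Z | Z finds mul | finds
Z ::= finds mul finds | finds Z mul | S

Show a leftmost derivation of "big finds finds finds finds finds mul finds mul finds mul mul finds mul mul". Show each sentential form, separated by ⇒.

S ⇒ big finds Z   [S ::= big finds Z]
big finds Z ⇒ big finds finds Z mul   [Z ::= finds Z mul]
big finds finds Z mul ⇒ big finds finds S mul   [Z ::= S]
big finds finds S mul ⇒ big finds finds Z finds mul mul   [S ::= Z finds mul]
big finds finds Z finds mul mul ⇒ big finds finds finds Z mul finds mul mul   [Z ::= finds Z mul]
big finds finds finds Z mul finds mul mul ⇒ big finds finds finds S mul finds mul mul   [Z ::= S]
big finds finds finds S mul finds mul mul ⇒ big finds finds finds Z finds mul mul finds mul mul   [S ::= Z finds mul]
big finds finds finds Z finds mul mul finds mul mul ⇒ big finds finds finds finds Z mul finds mul mul finds mul mul   [Z ::= finds Z mul]
big finds finds finds finds Z mul finds mul mul finds mul mul ⇒ big finds finds finds finds finds mul finds mul finds mul mul finds mul mul   [Z ::= finds mul finds]

S ⇒ big finds Z ⇒ big finds finds Z mul ⇒ big finds finds S mul ⇒ big finds finds Z finds mul mul ⇒ big finds finds finds Z mul finds mul mul ⇒ big finds finds finds S mul finds mul mul ⇒ big finds finds finds Z finds mul mul finds mul mul ⇒ big finds finds finds finds Z mul finds mul mul finds mul mul ⇒ big finds finds finds finds finds mul finds mul finds mul mul finds mul mul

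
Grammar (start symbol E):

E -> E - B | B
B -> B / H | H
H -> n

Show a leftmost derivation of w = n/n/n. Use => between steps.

E=>B=>B/H=>B/H/H=>H/H/H=>n/H/H=>n/n/H=>n/n/n

E => B   [E -> B]
B => B/H   [B -> B / H]
B/H => B/H/H   [B -> B / H]
B/H/H => H/H/H   [B -> H]
H/H/H => n/H/H   [H -> n]
n/H/H => n/n/H   [H -> n]
n/n/H => n/n/n   [H -> n]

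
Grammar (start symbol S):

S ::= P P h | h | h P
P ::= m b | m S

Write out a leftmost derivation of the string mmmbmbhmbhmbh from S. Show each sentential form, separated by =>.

S => PPh   [S ::= P P h]
PPh => mSPh   [P ::= m S]
mSPh => mPPhPh   [S ::= P P h]
mPPhPh => mmSPhPh   [P ::= m S]
mmSPhPh => mmPPhPhPh   [S ::= P P h]
mmPPhPhPh => mmmbPhPhPh   [P ::= m b]
mmmbPhPhPh => mmmbmbhPhPh   [P ::= m b]
mmmbmbhPhPh => mmmbmbhmbhPh   [P ::= m b]
mmmbmbhmbhPh => mmmbmbhmbhmbh   [P ::= m b]

S => PPh => mSPh => mPPhPh => mmSPhPh => mmPPhPhPh => mmmbPhPhPh => mmmbmbhPhPh => mmmbmbhmbhPh => mmmbmbhmbhmbh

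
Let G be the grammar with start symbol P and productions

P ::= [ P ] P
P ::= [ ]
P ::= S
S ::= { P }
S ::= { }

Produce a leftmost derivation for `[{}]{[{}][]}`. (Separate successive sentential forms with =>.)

P => [P]P => [S]P => [{}]P => [{}]S => [{}]{P} => [{}]{[P]P} => [{}]{[S]P} => [{}]{[{}]P} => [{}]{[{}][]}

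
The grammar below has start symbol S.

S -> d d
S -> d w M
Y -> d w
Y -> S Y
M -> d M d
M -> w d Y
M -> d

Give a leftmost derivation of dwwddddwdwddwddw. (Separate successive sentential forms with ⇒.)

S ⇒ dwM ⇒ dwwdY ⇒ dwwdSY ⇒ dwwdddY ⇒ dwwdddSY ⇒ dwwddddwMY ⇒ dwwddddwdMdY ⇒ dwwddddwdwdYdY ⇒ dwwddddwdwddwdY ⇒ dwwddddwdwddwddw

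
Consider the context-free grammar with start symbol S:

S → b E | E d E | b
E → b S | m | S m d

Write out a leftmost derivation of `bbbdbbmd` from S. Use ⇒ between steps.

S ⇒ bE ⇒ bSmd ⇒ bEdEmd ⇒ bbSdEmd ⇒ bbbdEmd ⇒ bbbdbSmd ⇒ bbbdbbmd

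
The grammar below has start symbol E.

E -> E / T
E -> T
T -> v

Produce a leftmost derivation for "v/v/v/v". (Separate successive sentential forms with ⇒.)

E ⇒ E/T ⇒ E/T/T ⇒ E/T/T/T ⇒ T/T/T/T ⇒ v/T/T/T ⇒ v/v/T/T ⇒ v/v/v/T ⇒ v/v/v/v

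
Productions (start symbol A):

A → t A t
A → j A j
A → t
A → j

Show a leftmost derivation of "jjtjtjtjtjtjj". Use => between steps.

A => jAj => jjAjj => jjtAtjj => jjtjAjtjj => jjtjtAtjtjj => jjtjtjAjtjtjj => jjtjtjtjtjtjj

A => jAj   [A → j A j]
jAj => jjAjj   [A → j A j]
jjAjj => jjtAtjj   [A → t A t]
jjtAtjj => jjtjAjtjj   [A → j A j]
jjtjAjtjj => jjtjtAtjtjj   [A → t A t]
jjtjtAtjtjj => jjtjtjAjtjtjj   [A → j A j]
jjtjtjAjtjtjj => jjtjtjtjtjtjj   [A → t]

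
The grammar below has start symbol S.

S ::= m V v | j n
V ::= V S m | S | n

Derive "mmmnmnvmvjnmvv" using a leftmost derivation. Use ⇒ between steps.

S ⇒ mVv ⇒ mSv ⇒ mmVvv ⇒ mmVSmvv ⇒ mmSSmvv ⇒ mmmVvSmvv ⇒ mmmVSmvSmvv ⇒ mmmnSmvSmvv ⇒ mmmnmVvmvSmvv ⇒ mmmnmnvmvSmvv ⇒ mmmnmnvmvjnmvv

S ⇒ mVv   [S ::= m V v]
mVv ⇒ mSv   [V ::= S]
mSv ⇒ mmVvv   [S ::= m V v]
mmVvv ⇒ mmVSmvv   [V ::= V S m]
mmVSmvv ⇒ mmSSmvv   [V ::= S]
mmSSmvv ⇒ mmmVvSmvv   [S ::= m V v]
mmmVvSmvv ⇒ mmmVSmvSmvv   [V ::= V S m]
mmmVSmvSmvv ⇒ mmmnSmvSmvv   [V ::= n]
mmmnSmvSmvv ⇒ mmmnmVvmvSmvv   [S ::= m V v]
mmmnmVvmvSmvv ⇒ mmmnmnvmvSmvv   [V ::= n]
mmmnmnvmvSmvv ⇒ mmmnmnvmvjnmvv   [S ::= j n]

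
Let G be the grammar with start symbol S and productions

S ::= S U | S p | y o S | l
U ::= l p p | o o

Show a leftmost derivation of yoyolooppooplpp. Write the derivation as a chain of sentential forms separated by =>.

S => SU => SpU => SUpU => yoSUpU => yoSpUpU => yoyoSpUpU => yoyoSppUpU => yoyoSUppUpU => yoyolUppUpU => yoyolooppUpU => yoyolooppoopU => yoyolooppooplpp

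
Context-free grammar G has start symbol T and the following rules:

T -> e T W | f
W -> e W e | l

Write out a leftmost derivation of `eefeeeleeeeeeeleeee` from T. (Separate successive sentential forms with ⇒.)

T ⇒ eTW ⇒ eeTWW ⇒ eefWW ⇒ eefeWeW ⇒ eefeeWeeW ⇒ eefeeeWeeeW ⇒ eefeeeleeeW ⇒ eefeeeleeeeWe ⇒ eefeeeleeeeeWee ⇒ eefeeeleeeeeeWeee ⇒ eefeeeleeeeeeeWeeee ⇒ eefeeeleeeeeeeleeee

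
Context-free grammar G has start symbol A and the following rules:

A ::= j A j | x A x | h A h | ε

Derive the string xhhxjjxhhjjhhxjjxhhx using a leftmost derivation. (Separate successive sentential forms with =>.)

A => xAx => xhAhx => xhhAhhx => xhhxAxhhx => xhhxjAjxhhx => xhhxjjAjjxhhx => xhhxjjxAxjjxhhx => xhhxjjxhAhxjjxhhx => xhhxjjxhhAhhxjjxhhx => xhhxjjxhhjAjhhxjjxhhx => xhhxjjxhhjjhhxjjxhhx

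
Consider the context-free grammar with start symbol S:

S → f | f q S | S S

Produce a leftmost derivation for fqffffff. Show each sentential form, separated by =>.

S => SS => fqSS => fqSSS => fqSSSS => fqfSSS => fqfSSSS => fqffSSS => fqffSSSS => fqfffSSS => fqffffSS => fqfffffS => fqffffff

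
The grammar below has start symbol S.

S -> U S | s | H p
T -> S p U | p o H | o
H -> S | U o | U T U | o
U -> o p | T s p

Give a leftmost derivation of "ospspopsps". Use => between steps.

S => US => TspS => SpUspS => USpUspS => TspSpUspS => ospSpUspS => ospspUspS => ospspopspS => ospspopsps

S => US   [S -> U S]
US => TspS   [U -> T s p]
TspS => SpUspS   [T -> S p U]
SpUspS => USpUspS   [S -> U S]
USpUspS => TspSpUspS   [U -> T s p]
TspSpUspS => ospSpUspS   [T -> o]
ospSpUspS => ospspUspS   [S -> s]
ospspUspS => ospspopspS   [U -> o p]
ospspopspS => ospspopsps   [S -> s]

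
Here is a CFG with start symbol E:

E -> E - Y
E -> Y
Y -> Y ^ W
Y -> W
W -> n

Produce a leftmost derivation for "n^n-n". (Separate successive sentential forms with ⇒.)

E ⇒ E-Y   [E -> E - Y]
E-Y ⇒ Y-Y   [E -> Y]
Y-Y ⇒ Y^W-Y   [Y -> Y ^ W]
Y^W-Y ⇒ W^W-Y   [Y -> W]
W^W-Y ⇒ n^W-Y   [W -> n]
n^W-Y ⇒ n^n-Y   [W -> n]
n^n-Y ⇒ n^n-W   [Y -> W]
n^n-W ⇒ n^n-n   [W -> n]

E ⇒ E-Y ⇒ Y-Y ⇒ Y^W-Y ⇒ W^W-Y ⇒ n^W-Y ⇒ n^n-Y ⇒ n^n-W ⇒ n^n-n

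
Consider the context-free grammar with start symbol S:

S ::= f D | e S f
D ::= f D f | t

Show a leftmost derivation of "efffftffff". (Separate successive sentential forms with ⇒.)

S ⇒ eSf ⇒ efDf ⇒ effDff ⇒ efffDfff ⇒ effffDffff ⇒ efffftffff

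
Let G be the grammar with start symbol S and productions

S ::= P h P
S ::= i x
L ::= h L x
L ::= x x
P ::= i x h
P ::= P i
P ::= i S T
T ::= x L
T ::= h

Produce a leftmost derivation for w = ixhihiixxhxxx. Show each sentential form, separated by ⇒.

S ⇒ PhP ⇒ PihP ⇒ ixhihP ⇒ ixhihiST ⇒ ixhihiixT ⇒ ixhihiixxL ⇒ ixhihiixxhLx ⇒ ixhihiixxhxxx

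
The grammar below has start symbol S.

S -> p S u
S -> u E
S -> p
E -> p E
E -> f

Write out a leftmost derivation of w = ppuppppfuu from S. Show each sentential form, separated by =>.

S => pSu => ppSuu => ppuEuu => ppupEuu => ppuppEuu => ppupppEuu => ppuppppEuu => ppuppppfuu

S => pSu   [S -> p S u]
pSu => ppSuu   [S -> p S u]
ppSuu => ppuEuu   [S -> u E]
ppuEuu => ppupEuu   [E -> p E]
ppupEuu => ppuppEuu   [E -> p E]
ppuppEuu => ppupppEuu   [E -> p E]
ppupppEuu => ppuppppEuu   [E -> p E]
ppuppppEuu => ppuppppfuu   [E -> f]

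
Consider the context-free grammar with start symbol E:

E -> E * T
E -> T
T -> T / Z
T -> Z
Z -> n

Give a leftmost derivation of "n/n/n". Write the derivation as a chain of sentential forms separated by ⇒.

E ⇒ T ⇒ T/Z ⇒ T/Z/Z ⇒ Z/Z/Z ⇒ n/Z/Z ⇒ n/n/Z ⇒ n/n/n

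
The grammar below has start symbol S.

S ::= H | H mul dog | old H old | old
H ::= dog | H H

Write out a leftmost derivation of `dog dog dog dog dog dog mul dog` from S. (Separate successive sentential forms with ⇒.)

S ⇒ H mul dog ⇒ H H mul dog ⇒ H H H mul dog ⇒ H H H H mul dog ⇒ H H H H H mul dog ⇒ H H H H H H mul dog ⇒ dog H H H H H mul dog ⇒ dog dog H H H H mul dog ⇒ dog dog dog H H H mul dog ⇒ dog dog dog dog H H mul dog ⇒ dog dog dog dog dog H mul dog ⇒ dog dog dog dog dog dog mul dog

S ⇒ H mul dog   [S ::= H mul dog]
H mul dog ⇒ H H mul dog   [H ::= H H]
H H mul dog ⇒ H H H mul dog   [H ::= H H]
H H H mul dog ⇒ H H H H mul dog   [H ::= H H]
H H H H mul dog ⇒ H H H H H mul dog   [H ::= H H]
H H H H H mul dog ⇒ H H H H H H mul dog   [H ::= H H]
H H H H H H mul dog ⇒ dog H H H H H mul dog   [H ::= dog]
dog H H H H H mul dog ⇒ dog dog H H H H mul dog   [H ::= dog]
dog dog H H H H mul dog ⇒ dog dog dog H H H mul dog   [H ::= dog]
dog dog dog H H H mul dog ⇒ dog dog dog dog H H mul dog   [H ::= dog]
dog dog dog dog H H mul dog ⇒ dog dog dog dog dog H mul dog   [H ::= dog]
dog dog dog dog dog H mul dog ⇒ dog dog dog dog dog dog mul dog   [H ::= dog]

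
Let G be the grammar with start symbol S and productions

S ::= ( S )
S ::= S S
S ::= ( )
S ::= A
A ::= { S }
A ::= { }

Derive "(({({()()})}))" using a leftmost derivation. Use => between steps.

S => (S)   [S ::= ( S )]
(S) => ((S))   [S ::= ( S )]
((S)) => ((A))   [S ::= A]
((A)) => (({S}))   [A ::= { S }]
(({S})) => (({(S)}))   [S ::= ( S )]
(({(S)})) => (({(A)}))   [S ::= A]
(({(A)})) => (({({S})}))   [A ::= { S }]
(({({S})})) => (({({SS})}))   [S ::= S S]
(({({SS})})) => (({({()S})}))   [S ::= ( )]
(({({()S})})) => (({({()()})}))   [S ::= ( )]

S => (S) => ((S)) => ((A)) => (({S})) => (({(S)})) => (({(A)})) => (({({S})})) => (({({SS})})) => (({({()S})})) => (({({()()})}))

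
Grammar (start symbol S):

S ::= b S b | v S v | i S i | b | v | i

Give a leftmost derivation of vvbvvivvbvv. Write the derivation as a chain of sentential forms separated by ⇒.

S⇒vSv⇒vvSvv⇒vvbSbvv⇒vvbvSvbvv⇒vvbvvSvvbvv⇒vvbvvivvbvv

S ⇒ vSv   [S ::= v S v]
vSv ⇒ vvSvv   [S ::= v S v]
vvSvv ⇒ vvbSbvv   [S ::= b S b]
vvbSbvv ⇒ vvbvSvbvv   [S ::= v S v]
vvbvSvbvv ⇒ vvbvvSvvbvv   [S ::= v S v]
vvbvvSvvbvv ⇒ vvbvvivvbvv   [S ::= i]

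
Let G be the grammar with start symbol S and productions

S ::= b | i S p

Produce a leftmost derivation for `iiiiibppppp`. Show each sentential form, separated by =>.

S => iSp => iiSpp => iiiSppp => iiiiSpppp => iiiiiSppppp => iiiiibppppp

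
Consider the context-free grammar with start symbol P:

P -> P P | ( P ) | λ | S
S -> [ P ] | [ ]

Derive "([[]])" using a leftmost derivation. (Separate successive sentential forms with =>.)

P => (P)   [P -> ( P )]
(P) => (S)   [P -> S]
(S) => ([P])   [S -> [ P ]]
([P]) => ([S])   [P -> S]
([S]) => ([[P]])   [S -> [ P ]]
([[P]]) => ([[]])   [P -> λ]

P => (P) => (S) => ([P]) => ([S]) => ([[P]]) => ([[]])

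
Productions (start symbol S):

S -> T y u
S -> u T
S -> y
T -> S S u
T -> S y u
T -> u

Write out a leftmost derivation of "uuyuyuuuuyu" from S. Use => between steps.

S=>Tyu=>SSuyu=>uTSuyu=>uSSuSuyu=>uTyuSuSuyu=>uuyuSuSuyu=>uuyuyuSuyu=>uuyuyuuTuyu=>uuyuyuuuuyu

S => Tyu   [S -> T y u]
Tyu => SSuyu   [T -> S S u]
SSuyu => uTSuyu   [S -> u T]
uTSuyu => uSSuSuyu   [T -> S S u]
uSSuSuyu => uTyuSuSuyu   [S -> T y u]
uTyuSuSuyu => uuyuSuSuyu   [T -> u]
uuyuSuSuyu => uuyuyuSuyu   [S -> y]
uuyuyuSuyu => uuyuyuuTuyu   [S -> u T]
uuyuyuuTuyu => uuyuyuuuuyu   [T -> u]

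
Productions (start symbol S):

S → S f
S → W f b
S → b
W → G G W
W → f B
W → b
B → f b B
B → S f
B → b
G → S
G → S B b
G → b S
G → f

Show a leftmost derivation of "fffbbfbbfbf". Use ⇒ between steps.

S ⇒ Sf   [S → S f]
Sf ⇒ Wfbf   [S → W f b]
Wfbf ⇒ GGWfbf   [W → G G W]
GGWfbf ⇒ fGWfbf   [G → f]
fGWfbf ⇒ fSWfbf   [G → S]
fSWfbf ⇒ fWfbWfbf   [S → W f b]
fWfbWfbf ⇒ ffBfbWfbf   [W → f B]
ffBfbWfbf ⇒ fffbBfbWfbf   [B → f b B]
fffbBfbWfbf ⇒ fffbbfbWfbf   [B → b]
fffbbfbWfbf ⇒ fffbbfbbfbf   [W → b]

S ⇒ Sf ⇒ Wfbf ⇒ GGWfbf ⇒ fGWfbf ⇒ fSWfbf ⇒ fWfbWfbf ⇒ ffBfbWfbf ⇒ fffbBfbWfbf ⇒ fffbbfbWfbf ⇒ fffbbfbbfbf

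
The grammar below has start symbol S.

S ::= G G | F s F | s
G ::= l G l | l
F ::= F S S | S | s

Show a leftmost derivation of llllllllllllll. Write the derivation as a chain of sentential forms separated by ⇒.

S ⇒ GG   [S ::= G G]
GG ⇒ lGlG   [G ::= l G l]
lGlG ⇒ llGllG   [G ::= l G l]
llGllG ⇒ lllGlllG   [G ::= l G l]
lllGlllG ⇒ lllllllG   [G ::= l]
lllllllG ⇒ llllllllGl   [G ::= l G l]
llllllllGl ⇒ lllllllllGll   [G ::= l G l]
lllllllllGll ⇒ llllllllllGlll   [G ::= l G l]
llllllllllGlll ⇒ llllllllllllll   [G ::= l]

S ⇒ GG ⇒ lGlG ⇒ llGllG ⇒ lllGlllG ⇒ lllllllG ⇒ llllllllGl ⇒ lllllllllGll ⇒ llllllllllGlll ⇒ llllllllllllll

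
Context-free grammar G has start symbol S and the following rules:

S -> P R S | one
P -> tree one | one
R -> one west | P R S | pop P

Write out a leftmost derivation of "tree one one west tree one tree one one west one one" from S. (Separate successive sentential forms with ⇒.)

S ⇒ P R S ⇒ tree one R S ⇒ tree one one west S ⇒ tree one one west P R S ⇒ tree one one west tree one R S ⇒ tree one one west tree one P R S S ⇒ tree one one west tree one tree one R S S ⇒ tree one one west tree one tree one one west S S ⇒ tree one one west tree one tree one one west one S ⇒ tree one one west tree one tree one one west one one

S ⇒ P R S   [S -> P R S]
P R S ⇒ tree one R S   [P -> tree one]
tree one R S ⇒ tree one one west S   [R -> one west]
tree one one west S ⇒ tree one one west P R S   [S -> P R S]
tree one one west P R S ⇒ tree one one west tree one R S   [P -> tree one]
tree one one west tree one R S ⇒ tree one one west tree one P R S S   [R -> P R S]
tree one one west tree one P R S S ⇒ tree one one west tree one tree one R S S   [P -> tree one]
tree one one west tree one tree one R S S ⇒ tree one one west tree one tree one one west S S   [R -> one west]
tree one one west tree one tree one one west S S ⇒ tree one one west tree one tree one one west one S   [S -> one]
tree one one west tree one tree one one west one S ⇒ tree one one west tree one tree one one west one one   [S -> one]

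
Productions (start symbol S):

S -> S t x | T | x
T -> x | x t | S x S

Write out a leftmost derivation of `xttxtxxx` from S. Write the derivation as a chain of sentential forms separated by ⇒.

S ⇒ T ⇒ SxS ⇒ StxxS ⇒ StxtxxS ⇒ TtxtxxS ⇒ xttxtxxS ⇒ xttxtxxx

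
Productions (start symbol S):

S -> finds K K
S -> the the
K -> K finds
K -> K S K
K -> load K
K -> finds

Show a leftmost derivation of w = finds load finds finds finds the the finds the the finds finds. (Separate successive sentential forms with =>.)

S => finds K K   [S -> finds K K]
finds K K => finds load K K   [K -> load K]
finds load K K => finds load K S K K   [K -> K S K]
finds load K S K K => finds load K S K S K K   [K -> K S K]
finds load K S K S K K => finds load K finds S K S K K   [K -> K finds]
finds load K finds S K S K K => finds load K finds finds S K S K K   [K -> K finds]
finds load K finds finds S K S K K => finds load finds finds finds S K S K K   [K -> finds]
finds load finds finds finds S K S K K => finds load finds finds finds the the K S K K   [S -> the the]
finds load finds finds finds the the K S K K => finds load finds finds finds the the finds S K K   [K -> finds]
finds load finds finds finds the the finds S K K => finds load finds finds finds the the finds the the K K   [S -> the the]
finds load finds finds finds the the finds the the K K => finds load finds finds finds the the finds the the finds K   [K -> finds]
finds load finds finds finds the the finds the the finds K => finds load finds finds finds the the finds the the finds finds   [K -> finds]

S => finds K K => finds load K K => finds load K S K K => finds load K S K S K K => finds load K finds S K S K K => finds load K finds finds S K S K K => finds load finds finds finds S K S K K => finds load finds finds finds the the K S K K => finds load finds finds finds the the finds S K K => finds load finds finds finds the the finds the the K K => finds load finds finds finds the the finds the the finds K => finds load finds finds finds the the finds the the finds finds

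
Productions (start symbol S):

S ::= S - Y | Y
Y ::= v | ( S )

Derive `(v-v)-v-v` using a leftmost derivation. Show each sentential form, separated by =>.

S=>S-Y=>S-Y-Y=>Y-Y-Y=>(S)-Y-Y=>(S-Y)-Y-Y=>(Y-Y)-Y-Y=>(v-Y)-Y-Y=>(v-v)-Y-Y=>(v-v)-v-Y=>(v-v)-v-v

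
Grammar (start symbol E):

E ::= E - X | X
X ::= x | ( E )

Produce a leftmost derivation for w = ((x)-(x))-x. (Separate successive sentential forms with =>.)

E => E-X   [E ::= E - X]
E-X => X-X   [E ::= X]
X-X => (E)-X   [X ::= ( E )]
(E)-X => (E-X)-X   [E ::= E - X]
(E-X)-X => (X-X)-X   [E ::= X]
(X-X)-X => ((E)-X)-X   [X ::= ( E )]
((E)-X)-X => ((X)-X)-X   [E ::= X]
((X)-X)-X => ((x)-X)-X   [X ::= x]
((x)-X)-X => ((x)-(E))-X   [X ::= ( E )]
((x)-(E))-X => ((x)-(X))-X   [E ::= X]
((x)-(X))-X => ((x)-(x))-X   [X ::= x]
((x)-(x))-X => ((x)-(x))-x   [X ::= x]

E => E-X => X-X => (E)-X => (E-X)-X => (X-X)-X => ((E)-X)-X => ((X)-X)-X => ((x)-X)-X => ((x)-(E))-X => ((x)-(X))-X => ((x)-(x))-X => ((x)-(x))-x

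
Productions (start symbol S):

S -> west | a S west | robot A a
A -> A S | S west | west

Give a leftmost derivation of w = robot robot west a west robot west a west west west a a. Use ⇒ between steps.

S ⇒ robot A a ⇒ robot A S a ⇒ robot S west S a ⇒ robot robot A a west S a ⇒ robot robot west a west S a ⇒ robot robot west a west robot A a a ⇒ robot robot west a west robot A S a a ⇒ robot robot west a west robot A S S a a ⇒ robot robot west a west robot west S S a a ⇒ robot robot west a west robot west a S west S a a ⇒ robot robot west a west robot west a west west S a a ⇒ robot robot west a west robot west a west west west a a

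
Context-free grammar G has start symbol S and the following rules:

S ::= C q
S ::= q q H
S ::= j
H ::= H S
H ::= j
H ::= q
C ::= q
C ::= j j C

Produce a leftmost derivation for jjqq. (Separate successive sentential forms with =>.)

S => Cq => jjCq => jjqq

S => Cq   [S ::= C q]
Cq => jjCq   [C ::= j j C]
jjCq => jjqq   [C ::= q]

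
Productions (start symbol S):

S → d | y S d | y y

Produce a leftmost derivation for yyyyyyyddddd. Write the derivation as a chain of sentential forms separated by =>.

S => ySd => yySdd => yyySddd => yyyySdddd => yyyyySddddd => yyyyyyyddddd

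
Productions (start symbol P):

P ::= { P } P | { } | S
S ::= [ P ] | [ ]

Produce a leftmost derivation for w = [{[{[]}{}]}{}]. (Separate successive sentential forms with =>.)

P => S   [P ::= S]
S => [P]   [S ::= [ P ]]
[P] => [{P}P]   [P ::= { P } P]
[{P}P] => [{S}P]   [P ::= S]
[{S}P] => [{[P]}P]   [S ::= [ P ]]
[{[P]}P] => [{[{P}P]}P]   [P ::= { P } P]
[{[{P}P]}P] => [{[{S}P]}P]   [P ::= S]
[{[{S}P]}P] => [{[{[]}P]}P]   [S ::= [ ]]
[{[{[]}P]}P] => [{[{[]}{}]}P]   [P ::= { }]
[{[{[]}{}]}P] => [{[{[]}{}]}{}]   [P ::= { }]

P=>S=>[P]=>[{P}P]=>[{S}P]=>[{[P]}P]=>[{[{P}P]}P]=>[{[{S}P]}P]=>[{[{[]}P]}P]=>[{[{[]}{}]}P]=>[{[{[]}{}]}{}]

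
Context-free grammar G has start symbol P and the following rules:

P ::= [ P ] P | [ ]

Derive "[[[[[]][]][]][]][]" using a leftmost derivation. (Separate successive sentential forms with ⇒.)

P⇒[P]P⇒[[P]P]P⇒[[[P]P]P]P⇒[[[[P]P]P]P]P⇒[[[[[]]P]P]P]P⇒[[[[[]][]]P]P]P⇒[[[[[]][]][]]P]P⇒[[[[[]][]][]][]]P⇒[[[[[]][]][]][]][]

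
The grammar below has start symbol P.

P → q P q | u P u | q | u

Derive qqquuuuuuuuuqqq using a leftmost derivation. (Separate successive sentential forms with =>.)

P => qPq   [P → q P q]
qPq => qqPqq   [P → q P q]
qqPqq => qqqPqqq   [P → q P q]
qqqPqqq => qqquPuqqq   [P → u P u]
qqquPuqqq => qqquuPuuqqq   [P → u P u]
qqquuPuuqqq => qqquuuPuuuqqq   [P → u P u]
qqquuuPuuuqqq => qqquuuuPuuuuqqq   [P → u P u]
qqquuuuPuuuuqqq => qqquuuuuuuuuqqq   [P → u]

P => qPq => qqPqq => qqqPqqq => qqquPuqqq => qqquuPuuqqq => qqquuuPuuuqqq => qqquuuuPuuuuqqq => qqquuuuuuuuuqqq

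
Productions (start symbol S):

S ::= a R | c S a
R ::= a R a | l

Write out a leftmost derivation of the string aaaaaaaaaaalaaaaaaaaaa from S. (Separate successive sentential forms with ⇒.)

S⇒aR⇒aaRa⇒aaaRaa⇒aaaaRaaa⇒aaaaaRaaaa⇒aaaaaaRaaaaa⇒aaaaaaaRaaaaaa⇒aaaaaaaaRaaaaaaa⇒aaaaaaaaaRaaaaaaaa⇒aaaaaaaaaaRaaaaaaaaa⇒aaaaaaaaaaaRaaaaaaaaaa⇒aaaaaaaaaaalaaaaaaaaaa

S ⇒ aR   [S ::= a R]
aR ⇒ aaRa   [R ::= a R a]
aaRa ⇒ aaaRaa   [R ::= a R a]
aaaRaa ⇒ aaaaRaaa   [R ::= a R a]
aaaaRaaa ⇒ aaaaaRaaaa   [R ::= a R a]
aaaaaRaaaa ⇒ aaaaaaRaaaaa   [R ::= a R a]
aaaaaaRaaaaa ⇒ aaaaaaaRaaaaaa   [R ::= a R a]
aaaaaaaRaaaaaa ⇒ aaaaaaaaRaaaaaaa   [R ::= a R a]
aaaaaaaaRaaaaaaa ⇒ aaaaaaaaaRaaaaaaaa   [R ::= a R a]
aaaaaaaaaRaaaaaaaa ⇒ aaaaaaaaaaRaaaaaaaaa   [R ::= a R a]
aaaaaaaaaaRaaaaaaaaa ⇒ aaaaaaaaaaaRaaaaaaaaaa   [R ::= a R a]
aaaaaaaaaaaRaaaaaaaaaa ⇒ aaaaaaaaaaalaaaaaaaaaa   [R ::= l]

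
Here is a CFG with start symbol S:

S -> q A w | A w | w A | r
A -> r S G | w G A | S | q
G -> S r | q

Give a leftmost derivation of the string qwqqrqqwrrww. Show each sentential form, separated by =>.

S => qAw   [S -> q A w]
qAw => qwGAw   [A -> w G A]
qwGAw => qwqAw   [G -> q]
qwqAw => qwqSw   [A -> S]
qwqSw => qwqqAww   [S -> q A w]
qwqqAww => qwqqrSGww   [A -> r S G]
qwqqrSGww => qwqqrqAwGww   [S -> q A w]
qwqqrqAwGww => qwqqrqqwGww   [A -> q]
qwqqrqqwGww => qwqqrqqwSrww   [G -> S r]
qwqqrqqwSrww => qwqqrqqwrrww   [S -> r]

S => qAw => qwGAw => qwqAw => qwqSw => qwqqAww => qwqqrSGww => qwqqrqAwGww => qwqqrqqwGww => qwqqrqqwSrww => qwqqrqqwrrww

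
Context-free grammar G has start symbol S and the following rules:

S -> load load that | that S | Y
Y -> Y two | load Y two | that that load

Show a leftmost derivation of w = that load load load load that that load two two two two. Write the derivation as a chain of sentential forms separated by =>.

S => that S   [S -> that S]
that S => that Y   [S -> Y]
that Y => that load Y two   [Y -> load Y two]
that load Y two => that load load Y two two   [Y -> load Y two]
that load load Y two two => that load load load Y two two two   [Y -> load Y two]
that load load load Y two two two => that load load load load Y two two two two   [Y -> load Y two]
that load load load load Y two two two two => that load load load load that that load two two two two   [Y -> that that load]

S => that S => that Y => that load Y two => that load load Y two two => that load load load Y two two two => that load load load load Y two two two two => that load load load load that that load two two two two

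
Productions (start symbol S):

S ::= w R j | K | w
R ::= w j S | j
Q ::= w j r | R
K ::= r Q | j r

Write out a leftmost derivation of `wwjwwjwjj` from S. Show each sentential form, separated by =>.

S => wRj   [S ::= w R j]
wRj => wwjSj   [R ::= w j S]
wwjSj => wwjwRjj   [S ::= w R j]
wwjwRjj => wwjwwjSjj   [R ::= w j S]
wwjwwjSjj => wwjwwjwjj   [S ::= w]

S=>wRj=>wwjSj=>wwjwRjj=>wwjwwjSjj=>wwjwwjwjj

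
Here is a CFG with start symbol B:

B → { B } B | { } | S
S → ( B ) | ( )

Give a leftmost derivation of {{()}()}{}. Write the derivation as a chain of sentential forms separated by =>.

B => {B}B => {{B}B}B => {{S}B}B => {{()}B}B => {{()}S}B => {{()}()}B => {{()}()}{}

B => {B}B   [B → { B } B]
{B}B => {{B}B}B   [B → { B } B]
{{B}B}B => {{S}B}B   [B → S]
{{S}B}B => {{()}B}B   [S → ( )]
{{()}B}B => {{()}S}B   [B → S]
{{()}S}B => {{()}()}B   [S → ( )]
{{()}()}B => {{()}()}{}   [B → { }]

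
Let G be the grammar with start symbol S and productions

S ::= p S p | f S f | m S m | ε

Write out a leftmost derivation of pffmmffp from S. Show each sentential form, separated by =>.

S => pSp => pfSfp => pffSffp => pffmSmffp => pffmmffp

S => pSp   [S ::= p S p]
pSp => pfSfp   [S ::= f S f]
pfSfp => pffSffp   [S ::= f S f]
pffSffp => pffmSmffp   [S ::= m S m]
pffmSmffp => pffmmffp   [S ::= ε]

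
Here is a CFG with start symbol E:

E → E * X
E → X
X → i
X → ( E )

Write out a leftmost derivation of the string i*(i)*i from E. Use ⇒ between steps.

E ⇒ E*X ⇒ E*X*X ⇒ X*X*X ⇒ i*X*X ⇒ i*(E)*X ⇒ i*(X)*X ⇒ i*(i)*X ⇒ i*(i)*i

E ⇒ E*X   [E → E * X]
E*X ⇒ E*X*X   [E → E * X]
E*X*X ⇒ X*X*X   [E → X]
X*X*X ⇒ i*X*X   [X → i]
i*X*X ⇒ i*(E)*X   [X → ( E )]
i*(E)*X ⇒ i*(X)*X   [E → X]
i*(X)*X ⇒ i*(i)*X   [X → i]
i*(i)*X ⇒ i*(i)*i   [X → i]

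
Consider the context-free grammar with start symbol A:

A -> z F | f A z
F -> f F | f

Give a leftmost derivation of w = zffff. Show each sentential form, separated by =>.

A => zF => zfF => zffF => zfffF => zffff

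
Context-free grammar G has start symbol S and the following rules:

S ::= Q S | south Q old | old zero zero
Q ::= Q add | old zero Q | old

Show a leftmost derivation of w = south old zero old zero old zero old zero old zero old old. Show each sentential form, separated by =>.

S => south Q old   [S ::= south Q old]
south Q old => south old zero Q old   [Q ::= old zero Q]
south old zero Q old => south old zero old zero Q old   [Q ::= old zero Q]
south old zero old zero Q old => south old zero old zero old zero Q old   [Q ::= old zero Q]
south old zero old zero old zero Q old => south old zero old zero old zero old zero Q old   [Q ::= old zero Q]
south old zero old zero old zero old zero Q old => south old zero old zero old zero old zero old zero Q old   [Q ::= old zero Q]
south old zero old zero old zero old zero old zero Q old => south old zero old zero old zero old zero old zero old old   [Q ::= old]

S => south Q old => south old zero Q old => south old zero old zero Q old => south old zero old zero old zero Q old => south old zero old zero old zero old zero Q old => south old zero old zero old zero old zero old zero Q old => south old zero old zero old zero old zero old zero old old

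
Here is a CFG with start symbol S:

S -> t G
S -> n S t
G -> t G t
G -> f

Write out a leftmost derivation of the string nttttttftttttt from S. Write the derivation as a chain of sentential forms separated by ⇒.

S⇒nSt⇒ntGt⇒nttGtt⇒ntttGttt⇒nttttGtttt⇒ntttttGttttt⇒nttttttGtttttt⇒nttttttftttttt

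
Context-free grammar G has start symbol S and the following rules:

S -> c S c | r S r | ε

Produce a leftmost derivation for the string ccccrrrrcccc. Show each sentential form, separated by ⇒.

S⇒cSc⇒ccScc⇒cccSccc⇒ccccScccc⇒ccccrSrcccc⇒ccccrrSrrcccc⇒ccccrrrrcccc

S ⇒ cSc   [S -> c S c]
cSc ⇒ ccScc   [S -> c S c]
ccScc ⇒ cccSccc   [S -> c S c]
cccSccc ⇒ ccccScccc   [S -> c S c]
ccccScccc ⇒ ccccrSrcccc   [S -> r S r]
ccccrSrcccc ⇒ ccccrrSrrcccc   [S -> r S r]
ccccrrSrrcccc ⇒ ccccrrrrcccc   [S -> ε]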